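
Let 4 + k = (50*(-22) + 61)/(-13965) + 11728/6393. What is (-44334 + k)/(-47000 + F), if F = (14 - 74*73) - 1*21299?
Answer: 439805378107/730960671035 ≈ 0.60168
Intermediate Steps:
k = -20743237/9919805 (k = -4 + ((50*(-22) + 61)/(-13965) + 11728/6393) = -4 + ((-1100 + 61)*(-1/13965) + 11728*(1/6393)) = -4 + (-1039*(-1/13965) + 11728/6393) = -4 + (1039/13965 + 11728/6393) = -4 + 18935983/9919805 = -20743237/9919805 ≈ -2.0911)
F = -26687 (F = (14 - 5402) - 21299 = -5388 - 21299 = -26687)
(-44334 + k)/(-47000 + F) = (-44334 - 20743237/9919805)/(-47000 - 26687) = -439805378107/9919805/(-73687) = -439805378107/9919805*(-1/73687) = 439805378107/730960671035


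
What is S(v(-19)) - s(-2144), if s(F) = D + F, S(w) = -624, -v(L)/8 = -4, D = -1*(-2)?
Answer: 1518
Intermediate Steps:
D = 2
v(L) = 32 (v(L) = -8*(-4) = 32)
s(F) = 2 + F
S(v(-19)) - s(-2144) = -624 - (2 - 2144) = -624 - 1*(-2142) = -624 + 2142 = 1518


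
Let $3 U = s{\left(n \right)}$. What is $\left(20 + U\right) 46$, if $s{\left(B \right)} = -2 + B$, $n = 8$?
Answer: $1012$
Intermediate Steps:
$U = 2$ ($U = \frac{-2 + 8}{3} = \frac{1}{3} \cdot 6 = 2$)
$\left(20 + U\right) 46 = \left(20 + 2\right) 46 = 22 \cdot 46 = 1012$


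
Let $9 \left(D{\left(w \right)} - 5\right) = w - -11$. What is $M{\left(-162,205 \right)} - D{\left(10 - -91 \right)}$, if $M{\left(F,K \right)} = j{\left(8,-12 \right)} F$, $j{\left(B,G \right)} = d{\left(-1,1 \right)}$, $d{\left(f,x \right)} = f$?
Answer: $\frac{1301}{9} \approx 144.56$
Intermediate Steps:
$j{\left(B,G \right)} = -1$
$D{\left(w \right)} = \frac{56}{9} + \frac{w}{9}$ ($D{\left(w \right)} = 5 + \frac{w - -11}{9} = 5 + \frac{w + 11}{9} = 5 + \frac{11 + w}{9} = 5 + \left(\frac{11}{9} + \frac{w}{9}\right) = \frac{56}{9} + \frac{w}{9}$)
$M{\left(F,K \right)} = - F$
$M{\left(-162,205 \right)} - D{\left(10 - -91 \right)} = \left(-1\right) \left(-162\right) - \left(\frac{56}{9} + \frac{10 - -91}{9}\right) = 162 - \left(\frac{56}{9} + \frac{10 + 91}{9}\right) = 162 - \left(\frac{56}{9} + \frac{1}{9} \cdot 101\right) = 162 - \left(\frac{56}{9} + \frac{101}{9}\right) = 162 - \frac{157}{9} = \frac{1301}{9}$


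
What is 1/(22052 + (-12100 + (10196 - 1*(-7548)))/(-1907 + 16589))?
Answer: 7341/161886554 ≈ 4.5347e-5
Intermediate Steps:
1/(22052 + (-12100 + (10196 - 1*(-7548)))/(-1907 + 16589)) = 1/(22052 + (-12100 + (10196 + 7548))/14682) = 1/(22052 + (-12100 + 17744)*(1/14682)) = 1/(22052 + 5644*(1/14682)) = 1/(22052 + 2822/7341) = 1/(161886554/7341) = 7341/161886554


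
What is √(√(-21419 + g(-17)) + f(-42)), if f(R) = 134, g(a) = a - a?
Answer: √(134 + I*√21419) ≈ 12.892 + 5.6759*I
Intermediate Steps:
g(a) = 0
√(√(-21419 + g(-17)) + f(-42)) = √(√(-21419 + 0) + 134) = √(√(-21419) + 134) = √(I*√21419 + 134) = √(134 + I*√21419)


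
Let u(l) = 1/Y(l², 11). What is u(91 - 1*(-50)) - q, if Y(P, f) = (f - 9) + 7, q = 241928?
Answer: -2177351/9 ≈ -2.4193e+5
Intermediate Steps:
Y(P, f) = -2 + f (Y(P, f) = (-9 + f) + 7 = -2 + f)
u(l) = ⅑ (u(l) = 1/(-2 + 11) = 1/9 = ⅑)
u(91 - 1*(-50)) - q = ⅑ - 1*241928 = ⅑ - 241928 = -2177351/9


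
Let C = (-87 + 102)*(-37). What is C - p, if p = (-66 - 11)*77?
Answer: 5374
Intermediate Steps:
p = -5929 (p = -77*77 = -5929)
C = -555 (C = 15*(-37) = -555)
C - p = -555 - 1*(-5929) = -555 + 5929 = 5374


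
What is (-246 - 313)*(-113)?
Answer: 63167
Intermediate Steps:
(-246 - 313)*(-113) = -559*(-113) = 63167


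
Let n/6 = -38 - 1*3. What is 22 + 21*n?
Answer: -5144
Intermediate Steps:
n = -246 (n = 6*(-38 - 1*3) = 6*(-38 - 3) = 6*(-41) = -246)
22 + 21*n = 22 + 21*(-246) = 22 - 5166 = -5144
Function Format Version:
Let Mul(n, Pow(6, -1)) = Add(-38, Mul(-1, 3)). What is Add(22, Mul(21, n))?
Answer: -5144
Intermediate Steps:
n = -246 (n = Mul(6, Add(-38, Mul(-1, 3))) = Mul(6, Add(-38, -3)) = Mul(6, -41) = -246)
Add(22, Mul(21, n)) = Add(22, Mul(21, -246)) = Add(22, -5166) = -5144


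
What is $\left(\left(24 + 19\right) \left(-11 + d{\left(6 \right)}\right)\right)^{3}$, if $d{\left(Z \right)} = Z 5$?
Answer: $545338513$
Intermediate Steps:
$d{\left(Z \right)} = 5 Z$
$\left(\left(24 + 19\right) \left(-11 + d{\left(6 \right)}\right)\right)^{3} = \left(\left(24 + 19\right) \left(-11 + 5 \cdot 6\right)\right)^{3} = \left(43 \left(-11 + 30\right)\right)^{3} = \left(43 \cdot 19\right)^{3} = 817^{3} = 545338513$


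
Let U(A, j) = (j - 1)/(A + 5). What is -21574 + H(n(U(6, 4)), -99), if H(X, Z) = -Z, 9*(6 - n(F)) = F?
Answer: -21475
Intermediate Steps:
U(A, j) = (-1 + j)/(5 + A)
n(F) = 6 - F/9
-21574 + H(n(U(6, 4)), -99) = -21574 - 1*(-99) = -21574 + 99 = -21475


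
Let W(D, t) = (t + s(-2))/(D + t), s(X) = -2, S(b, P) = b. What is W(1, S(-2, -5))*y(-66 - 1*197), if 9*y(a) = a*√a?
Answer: -1052*I*√263/9 ≈ -1895.6*I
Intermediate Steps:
y(a) = a^(3/2)/9 (y(a) = (a*√a)/9 = a^(3/2)/9)
W(D, t) = (-2 + t)/(D + t) (W(D, t) = (t - 2)/(D + t) = (-2 + t)/(D + t))
W(1, S(-2, -5))*y(-66 - 1*197) = ((-2 - 2)/(1 - 2))*((-66 - 1*197)^(3/2)/9) = (-4/(-1))*((-66 - 197)^(3/2)/9) = (-1*(-4))*((-263)^(3/2)/9) = 4*((-263*I*√263)/9) = 4*(-263*I*√263/9) = -1052*I*√263/9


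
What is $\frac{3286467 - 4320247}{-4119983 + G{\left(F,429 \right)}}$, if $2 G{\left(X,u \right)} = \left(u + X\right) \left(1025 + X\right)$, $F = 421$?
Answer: $\frac{1033780}{3505433} \approx 0.29491$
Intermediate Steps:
$G{\left(X,u \right)} = \frac{\left(1025 + X\right) \left(X + u\right)}{2}$ ($G{\left(X,u \right)} = \frac{\left(u + X\right) \left(1025 + X\right)}{2} = \frac{\left(X + u\right) \left(1025 + X\right)}{2} = \frac{\left(1025 + X\right) \left(X + u\right)}{2}$)
$\frac{3286467 - 4320247}{-4119983 + G{\left(F,429 \right)}} = \frac{3286467 - 4320247}{-4119983 + \left(\frac{421^{2}}{2} + \frac{1025}{2} \cdot 421 + \frac{1025}{2} \cdot 429 + \frac{1}{2} \cdot 421 \cdot 429\right)} = - \frac{1033780}{-4119983 + \left(\frac{1}{2} \cdot 177241 + \frac{431525}{2} + \frac{439725}{2} + \frac{180609}{2}\right)} = - \frac{1033780}{-4119983 + \left(\frac{177241}{2} + \frac{431525}{2} + \frac{439725}{2} + \frac{180609}{2}\right)} = - \frac{1033780}{-4119983 + 614550} = - \frac{1033780}{-3505433} = \left(-1033780\right) \left(- \frac{1}{3505433}\right) = \frac{1033780}{3505433}$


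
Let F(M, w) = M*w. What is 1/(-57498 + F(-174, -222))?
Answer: -1/18870 ≈ -5.2994e-5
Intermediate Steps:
1/(-57498 + F(-174, -222)) = 1/(-57498 - 174*(-222)) = 1/(-57498 + 38628) = 1/(-18870) = -1/18870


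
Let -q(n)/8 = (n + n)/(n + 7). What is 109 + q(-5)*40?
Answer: 1709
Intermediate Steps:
q(n) = -16*n/(7 + n) (q(n) = -8*(n + n)/(n + 7) = -8*2*n/(7 + n) = -16*n/(7 + n))
109 + q(-5)*40 = 109 - 16*(-5)/(7 - 5)*40 = 109 - 16*(-5)/2*40 = 109 - 16*(-5)*½*40 = 109 + 40*40 = 109 + 1600 = 1709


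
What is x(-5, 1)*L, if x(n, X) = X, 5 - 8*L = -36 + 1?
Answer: 5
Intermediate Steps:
L = 5 (L = 5/8 - (-36 + 1)/8 = 5/8 - 1/8*(-35) = 5/8 + 35/8 = 5)
x(-5, 1)*L = 1*5 = 5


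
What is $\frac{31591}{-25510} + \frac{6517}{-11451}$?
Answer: $- \frac{527997211}{292115010} \approx -1.8075$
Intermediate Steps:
$\frac{31591}{-25510} + \frac{6517}{-11451} = 31591 \left(- \frac{1}{25510}\right) + 6517 \left(- \frac{1}{11451}\right) = - \frac{31591}{25510} - \frac{6517}{11451} = - \frac{527997211}{292115010}$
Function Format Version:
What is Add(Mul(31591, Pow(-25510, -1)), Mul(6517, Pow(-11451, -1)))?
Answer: Rational(-527997211, 292115010) ≈ -1.8075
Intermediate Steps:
Add(Mul(31591, Pow(-25510, -1)), Mul(6517, Pow(-11451, -1))) = Add(Mul(31591, Rational(-1, 25510)), Mul(6517, Rational(-1, 11451))) = Add(Rational(-31591, 25510), Rational(-6517, 11451)) = Rational(-527997211, 292115010)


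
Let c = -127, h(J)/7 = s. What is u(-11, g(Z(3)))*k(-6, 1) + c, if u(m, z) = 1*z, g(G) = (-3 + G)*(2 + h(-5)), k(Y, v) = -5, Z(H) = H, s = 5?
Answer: -127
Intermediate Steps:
h(J) = 35 (h(J) = 7*5 = 35)
g(G) = -111 + 37*G (g(G) = (-3 + G)*(2 + 35) = (-3 + G)*37 = -111 + 37*G)
u(m, z) = z
u(-11, g(Z(3)))*k(-6, 1) + c = (-111 + 37*3)*(-5) - 127 = (-111 + 111)*(-5) - 127 = 0*(-5) - 127 = 0 - 127 = -127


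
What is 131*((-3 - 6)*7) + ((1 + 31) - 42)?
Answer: -8263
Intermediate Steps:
131*((-3 - 6)*7) + ((1 + 31) - 42) = 131*(-9*7) + (32 - 42) = 131*(-63) - 10 = -8253 - 10 = -8263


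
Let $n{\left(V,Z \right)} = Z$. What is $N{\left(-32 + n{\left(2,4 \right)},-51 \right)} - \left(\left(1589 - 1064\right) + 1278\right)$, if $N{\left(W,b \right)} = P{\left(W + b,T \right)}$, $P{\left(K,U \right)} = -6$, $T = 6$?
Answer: $-1809$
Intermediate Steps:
$N{\left(W,b \right)} = -6$
$N{\left(-32 + n{\left(2,4 \right)},-51 \right)} - \left(\left(1589 - 1064\right) + 1278\right) = -6 - \left(\left(1589 - 1064\right) + 1278\right) = -6 - \left(525 + 1278\right) = -6 - 1803 = -1809$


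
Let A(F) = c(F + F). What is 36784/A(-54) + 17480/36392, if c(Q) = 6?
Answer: 83671763/13647 ≈ 6131.1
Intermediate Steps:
A(F) = 6
36784/A(-54) + 17480/36392 = 36784/6 + 17480/36392 = 36784*(1/6) + 17480*(1/36392) = 18392/3 + 2185/4549 = 83671763/13647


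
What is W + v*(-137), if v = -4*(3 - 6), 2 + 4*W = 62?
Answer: -1629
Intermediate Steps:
W = 15 (W = -½ + (¼)*62 = -½ + 31/2 = 15)
v = 12 (v = -4*(-3) = 12)
W + v*(-137) = 15 + 12*(-137) = 15 - 1644 = -1629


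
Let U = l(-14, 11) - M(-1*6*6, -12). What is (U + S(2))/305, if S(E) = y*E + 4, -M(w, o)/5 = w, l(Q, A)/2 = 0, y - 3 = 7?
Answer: -156/305 ≈ -0.51148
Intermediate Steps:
y = 10 (y = 3 + 7 = 10)
l(Q, A) = 0 (l(Q, A) = 2*0 = 0)
M(w, o) = -5*w
U = -180 (U = 0 - (-5)*-1*6*6 = 0 - (-5)*(-6*6) = 0 - (-5)*(-36) = 0 - 1*180 = 0 - 180 = -180)
S(E) = 4 + 10*E (S(E) = 10*E + 4 = 4 + 10*E)
(U + S(2))/305 = (-180 + (4 + 10*2))/305 = (-180 + (4 + 20))*(1/305) = (-180 + 24)*(1/305) = -156*1/305 = -156/305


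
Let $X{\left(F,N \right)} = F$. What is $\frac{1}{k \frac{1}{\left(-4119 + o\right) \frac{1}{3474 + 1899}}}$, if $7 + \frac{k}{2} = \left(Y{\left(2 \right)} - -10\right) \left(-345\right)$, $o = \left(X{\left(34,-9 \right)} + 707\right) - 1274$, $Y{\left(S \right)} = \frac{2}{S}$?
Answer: $\frac{1163}{10214073} \approx 0.00011386$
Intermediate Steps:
$o = -533$ ($o = \left(34 + 707\right) - 1274 = 741 - 1274 = -533$)
$k = -7604$ ($k = -14 + 2 \left(\frac{2}{2} - -10\right) \left(-345\right) = -14 + 2 \left(2 \cdot \frac{1}{2} + 10\right) \left(-345\right) = -14 + 2 \left(1 + 10\right) \left(-345\right) = -14 + 2 \cdot 11 \left(-345\right) = -14 + 2 \left(-3795\right) = -14 - 7590 = -7604$)
$\frac{1}{k \frac{1}{\left(-4119 + o\right) \frac{1}{3474 + 1899}}} = \frac{1}{\left(-7604\right) \frac{1}{\left(-4119 - 533\right) \frac{1}{3474 + 1899}}} = \frac{1}{\left(-7604\right) \frac{1}{\left(-4652\right) \frac{1}{5373}}} = \frac{1}{\left(-7604\right) \frac{1}{- \frac{4652}{5373}}} = \frac{1}{\left(-7604\right) \left(- \frac{5373}{4652}\right)} = \frac{1}{\frac{10214073}{1163}} = \frac{1163}{10214073}$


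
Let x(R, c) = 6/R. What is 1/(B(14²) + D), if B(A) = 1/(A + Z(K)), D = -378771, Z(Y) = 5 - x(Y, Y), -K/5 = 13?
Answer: -13071/4950915676 ≈ -2.6401e-6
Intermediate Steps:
K = -65 (K = -5*13 = -65)
Z(Y) = 5 - 6/Y
B(A) = 1/(331/65 + A) (B(A) = 1/(A + (5 - 6/(-65))) = 1/(A + (5 - 6*(-1/65))) = 1/(A + (5 + 6/65)) = 1/(A + 331/65) = 1/(331/65 + A))
1/(B(14²) + D) = 1/(65/(331 + 65*14²) - 378771) = 1/(65/(331 + 65*196) - 378771) = 1/(65/(331 + 12740) - 378771) = 1/(65/13071 - 378771) = 1/(-4950915676/13071) = -13071/4950915676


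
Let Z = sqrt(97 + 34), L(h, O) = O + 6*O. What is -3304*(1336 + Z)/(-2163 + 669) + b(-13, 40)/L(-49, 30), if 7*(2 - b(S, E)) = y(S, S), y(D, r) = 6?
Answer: 540733636/183015 + 1652*sqrt(131)/747 ≈ 2979.9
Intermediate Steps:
b(S, E) = 8/7 (b(S, E) = 2 - 1/7*6 = 2 - 6/7 = 8/7)
L(h, O) = 7*O
Z = sqrt(131) ≈ 11.446
-3304*(1336 + Z)/(-2163 + 669) + b(-13, 40)/L(-49, 30) = -3304*(1336 + sqrt(131))/(-2163 + 669) + 8/(7*((7*30))) = -(-2207072/747 - 1652*sqrt(131)/747) + (8/7)/210 = -3304*(-668/747 - sqrt(131)/1494) + (8/7)*(1/210) = (2207072/747 + 1652*sqrt(131)/747) + 4/735 = 540733636/183015 + 1652*sqrt(131)/747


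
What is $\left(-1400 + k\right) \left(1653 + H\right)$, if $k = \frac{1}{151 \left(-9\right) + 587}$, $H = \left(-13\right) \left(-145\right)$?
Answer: $- \frac{1911936969}{386} \approx -4.9532 \cdot 10^{6}$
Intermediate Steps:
$H = 1885$
$k = - \frac{1}{772}$ ($k = \frac{1}{-1359 + 587} = \frac{1}{-772} = - \frac{1}{772} \approx -0.0012953$)
$\left(-1400 + k\right) \left(1653 + H\right) = \left(-1400 - \frac{1}{772}\right) \left(1653 + 1885\right) = \left(- \frac{1080801}{772}\right) 3538 = - \frac{1911936969}{386}$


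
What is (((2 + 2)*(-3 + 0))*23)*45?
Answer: -12420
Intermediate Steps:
(((2 + 2)*(-3 + 0))*23)*45 = ((4*(-3))*23)*45 = -12*23*45 = -276*45 = -12420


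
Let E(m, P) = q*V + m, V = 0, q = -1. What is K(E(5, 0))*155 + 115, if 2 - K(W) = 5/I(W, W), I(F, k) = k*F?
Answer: 394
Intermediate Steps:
I(F, k) = F*k
E(m, P) = m (E(m, P) = -1*0 + m = 0 + m = m)
K(W) = 2 - 5/W² (K(W) = 2 - 5/(W*W) = 2 - 5/(W²) = 2 - 5/W²)
K(E(5, 0))*155 + 115 = (2 - 5/5²)*155 + 115 = (2 - 5*1/25)*155 + 115 = (2 - ⅕)*155 + 115 = (9/5)*155 + 115 = 279 + 115 = 394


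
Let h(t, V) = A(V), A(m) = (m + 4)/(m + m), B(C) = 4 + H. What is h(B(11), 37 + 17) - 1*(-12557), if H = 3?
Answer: 678107/54 ≈ 12558.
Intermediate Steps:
B(C) = 7 (B(C) = 4 + 3 = 7)
A(m) = (4 + m)/(2*m) (A(m) = (4 + m)/((2*m)) = (4 + m)*(1/(2*m)) = (4 + m)/(2*m))
h(t, V) = (4 + V)/(2*V)
h(B(11), 37 + 17) - 1*(-12557) = (4 + (37 + 17))/(2*(37 + 17)) - 1*(-12557) = (½)*(4 + 54)/54 + 12557 = (½)*(1/54)*58 + 12557 = 29/54 + 12557 = 678107/54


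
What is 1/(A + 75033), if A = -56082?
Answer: 1/18951 ≈ 5.2768e-5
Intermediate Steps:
1/(A + 75033) = 1/(-56082 + 75033) = 1/18951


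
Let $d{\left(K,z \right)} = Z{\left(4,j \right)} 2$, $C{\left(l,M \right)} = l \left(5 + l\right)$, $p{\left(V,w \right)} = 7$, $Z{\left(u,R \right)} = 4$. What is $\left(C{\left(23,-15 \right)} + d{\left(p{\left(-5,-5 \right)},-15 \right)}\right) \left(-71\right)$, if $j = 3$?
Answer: $-46292$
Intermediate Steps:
$d{\left(K,z \right)} = 8$ ($d{\left(K,z \right)} = 4 \cdot 2 = 8$)
$\left(C{\left(23,-15 \right)} + d{\left(p{\left(-5,-5 \right)},-15 \right)}\right) \left(-71\right) = \left(23 \left(5 + 23\right) + 8\right) \left(-71\right) = \left(23 \cdot 28 + 8\right) \left(-71\right) = \left(644 + 8\right) \left(-71\right) = 652 \left(-71\right) = -46292$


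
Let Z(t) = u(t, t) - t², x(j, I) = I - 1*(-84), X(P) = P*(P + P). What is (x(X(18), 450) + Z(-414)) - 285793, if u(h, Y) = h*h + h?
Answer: -285673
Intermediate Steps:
X(P) = 2*P² (X(P) = P*(2*P) = 2*P²)
x(j, I) = 84 + I (x(j, I) = I + 84 = 84 + I)
u(h, Y) = h + h² (u(h, Y) = h² + h = h + h²)
Z(t) = -t² + t*(1 + t) (Z(t) = t*(1 + t) - t² = -t² + t*(1 + t))
(x(X(18), 450) + Z(-414)) - 285793 = ((84 + 450) - 414) - 285793 = (534 - 414) - 285793 = 120 - 285793 = -285673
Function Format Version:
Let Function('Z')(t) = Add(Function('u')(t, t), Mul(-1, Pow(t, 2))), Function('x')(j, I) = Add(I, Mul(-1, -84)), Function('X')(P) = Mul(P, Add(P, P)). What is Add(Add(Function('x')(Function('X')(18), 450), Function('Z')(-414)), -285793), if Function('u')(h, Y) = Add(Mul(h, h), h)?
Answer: -285673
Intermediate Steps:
Function('X')(P) = Mul(2, Pow(P, 2)) (Function('X')(P) = Mul(P, Mul(2, P)) = Mul(2, Pow(P, 2)))
Function('x')(j, I) = Add(84, I) (Function('x')(j, I) = Add(I, 84) = Add(84, I))
Function('u')(h, Y) = Add(h, Pow(h, 2)) (Function('u')(h, Y) = Add(Pow(h, 2), h) = Add(h, Pow(h, 2)))
Function('Z')(t) = Add(Mul(-1, Pow(t, 2)), Mul(t, Add(1, t))) (Function('Z')(t) = Add(Mul(t, Add(1, t)), Mul(-1, Pow(t, 2))) = Add(Mul(-1, Pow(t, 2)), Mul(t, Add(1, t))))
Add(Add(Function('x')(Function('X')(18), 450), Function('Z')(-414)), -285793) = Add(Add(Add(84, 450), -414), -285793) = Add(Add(534, -414), -285793) = Add(120, -285793) = -285673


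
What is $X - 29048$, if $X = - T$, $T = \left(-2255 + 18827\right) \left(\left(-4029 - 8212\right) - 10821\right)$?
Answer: $382154416$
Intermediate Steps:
$T = -382183464$ ($T = 16572 \left(-12241 - 10821\right) = 16572 \left(-23062\right) = -382183464$)
$X = 382183464$ ($X = \left(-1\right) \left(-382183464\right) = 382183464$)
$X - 29048 = 382183464 - 29048 = 382154416$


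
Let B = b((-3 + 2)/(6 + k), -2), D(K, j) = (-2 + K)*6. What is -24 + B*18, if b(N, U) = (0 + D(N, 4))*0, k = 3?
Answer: -24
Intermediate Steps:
D(K, j) = -12 + 6*K
b(N, U) = 0 (b(N, U) = (0 + (-12 + 6*N))*0 = (-12 + 6*N)*0 = 0)
B = 0
-24 + B*18 = -24 + 0*18 = -24 + 0 = -24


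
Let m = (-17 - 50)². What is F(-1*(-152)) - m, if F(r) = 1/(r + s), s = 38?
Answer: -852909/190 ≈ -4489.0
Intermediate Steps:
m = 4489 (m = (-67)² = 4489)
F(r) = 1/(38 + r) (F(r) = 1/(r + 38) = 1/(38 + r))
F(-1*(-152)) - m = 1/(38 - 1*(-152)) - 1*4489 = 1/(38 + 152) - 4489 = 1/190 - 4489 = -852909/190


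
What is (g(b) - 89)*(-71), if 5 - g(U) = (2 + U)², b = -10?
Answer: 10508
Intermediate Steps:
g(U) = 5 - (2 + U)²
(g(b) - 89)*(-71) = ((5 - (2 - 10)²) - 89)*(-71) = ((5 - 1*(-8)²) - 89)*(-71) = ((5 - 1*64) - 89)*(-71) = ((5 - 64) - 89)*(-71) = (-59 - 89)*(-71) = -148*(-71) = 10508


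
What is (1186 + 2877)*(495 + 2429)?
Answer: 11880212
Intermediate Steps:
(1186 + 2877)*(495 + 2429) = 4063*2924 = 11880212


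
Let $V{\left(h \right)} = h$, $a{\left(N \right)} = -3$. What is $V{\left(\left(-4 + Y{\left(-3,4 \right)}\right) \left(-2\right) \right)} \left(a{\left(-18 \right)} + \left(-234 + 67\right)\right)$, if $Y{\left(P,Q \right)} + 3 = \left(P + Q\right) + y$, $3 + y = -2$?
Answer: $-3740$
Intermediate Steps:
$y = -5$ ($y = -3 - 2 = -5$)
$Y{\left(P,Q \right)} = -8 + P + Q$ ($Y{\left(P,Q \right)} = -3 - \left(5 - P - Q\right) = -3 + \left(-5 + P + Q\right) = -8 + P + Q$)
$V{\left(\left(-4 + Y{\left(-3,4 \right)}\right) \left(-2\right) \right)} \left(a{\left(-18 \right)} + \left(-234 + 67\right)\right) = \left(-4 - 7\right) \left(-2\right) \left(-3 + \left(-234 + 67\right)\right) = \left(-4 - 7\right) \left(-2\right) \left(-3 - 167\right) = \left(-11\right) \left(-2\right) \left(-170\right) = 22 \left(-170\right) = -3740$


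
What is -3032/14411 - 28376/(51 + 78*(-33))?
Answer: 401276800/36358953 ≈ 11.037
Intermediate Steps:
-3032/14411 - 28376/(51 + 78*(-33)) = -3032*1/14411 - 28376/(51 - 2574) = -3032/14411 - 28376/(-2523) = -3032/14411 - 28376*(-1/2523) = -3032/14411 + 28376/2523 = 401276800/36358953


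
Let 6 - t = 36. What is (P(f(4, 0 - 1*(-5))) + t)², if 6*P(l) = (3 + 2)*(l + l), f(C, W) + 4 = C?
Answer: 900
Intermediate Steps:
t = -30 (t = 6 - 1*36 = 6 - 36 = -30)
f(C, W) = -4 + C
P(l) = 5*l/3 (P(l) = ((3 + 2)*(l + l))/6 = (5*(2*l))/6 = (10*l)/6 = 5*l/3)
(P(f(4, 0 - 1*(-5))) + t)² = (5*(-4 + 4)/3 - 30)² = ((5/3)*0 - 30)² = (0 - 30)² = (-30)² = 900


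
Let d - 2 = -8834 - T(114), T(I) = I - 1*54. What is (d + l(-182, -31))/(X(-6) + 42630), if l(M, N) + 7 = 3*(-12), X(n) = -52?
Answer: -8935/42578 ≈ -0.20985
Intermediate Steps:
l(M, N) = -43 (l(M, N) = -7 + 3*(-12) = -7 - 36 = -43)
T(I) = -54 + I (T(I) = I - 54 = -54 + I)
d = -8892 (d = 2 + (-8834 - (-54 + 114)) = 2 + (-8834 - 1*60) = 2 + (-8834 - 60) = 2 - 8894 = -8892)
(d + l(-182, -31))/(X(-6) + 42630) = (-8892 - 43)/(-52 + 42630) = -8935/42578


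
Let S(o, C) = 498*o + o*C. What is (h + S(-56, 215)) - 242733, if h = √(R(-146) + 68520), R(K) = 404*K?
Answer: -282661 + 8*√149 ≈ -2.8256e+5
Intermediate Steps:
S(o, C) = 498*o + C*o
h = 8*√149 (h = √(404*(-146) + 68520) = √(-58984 + 68520) = √9536 = 8*√149 ≈ 97.652)
(h + S(-56, 215)) - 242733 = (8*√149 - 56*(498 + 215)) - 242733 = (8*√149 - 56*713) - 242733 = (8*√149 - 39928) - 242733 = (-39928 + 8*√149) - 242733 = -282661 + 8*√149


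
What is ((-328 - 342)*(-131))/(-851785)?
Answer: -17554/170357 ≈ -0.10304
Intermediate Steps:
((-328 - 342)*(-131))/(-851785) = -670*(-131)*(-1/851785) = 87770*(-1/851785) = -17554/170357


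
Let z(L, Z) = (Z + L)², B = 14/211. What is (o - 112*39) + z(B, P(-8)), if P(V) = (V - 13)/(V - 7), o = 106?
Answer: -4741319341/1113025 ≈ -4259.9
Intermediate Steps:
B = 14/211 (B = 14*(1/211) = 14/211 ≈ 0.066351)
P(V) = (-13 + V)/(-7 + V)
z(L, Z) = (L + Z)²
(o - 112*39) + z(B, P(-8)) = (106 - 112*39) + (14/211 + (-13 - 8)/(-7 - 8))² = (106 - 4368) + (14/211 - 21/(-15))² = -4262 + (14/211 - 1/15*(-21))² = -4262 + (14/211 + 7/5)² = -4262 + (1547/1055)² = -4262 + 2393209/1113025 = -4741319341/1113025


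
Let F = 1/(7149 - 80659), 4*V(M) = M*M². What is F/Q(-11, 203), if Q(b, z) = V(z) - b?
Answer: -2/307472886605 ≈ -6.5046e-12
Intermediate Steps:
V(M) = M³/4 (V(M) = (M*M²)/4 = M³/4)
Q(b, z) = -b + z³/4 (Q(b, z) = z³/4 - b = -b + z³/4)
F = -1/73510 (F = 1/(-73510) = -1/73510 ≈ -1.3604e-5)
F/Q(-11, 203) = -1/(73510*(-1*(-11) + (¼)*203³)) = -1/(73510*(11 + (¼)*8365427)) = -1/(73510*(11 + 8365427/4)) = -1/(73510*8365471/4) = -1/73510*4/8365471 = -2/307472886605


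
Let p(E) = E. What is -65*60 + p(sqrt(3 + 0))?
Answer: -3900 + sqrt(3) ≈ -3898.3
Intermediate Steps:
-65*60 + p(sqrt(3 + 0)) = -65*60 + sqrt(3 + 0) = -3900 + sqrt(3)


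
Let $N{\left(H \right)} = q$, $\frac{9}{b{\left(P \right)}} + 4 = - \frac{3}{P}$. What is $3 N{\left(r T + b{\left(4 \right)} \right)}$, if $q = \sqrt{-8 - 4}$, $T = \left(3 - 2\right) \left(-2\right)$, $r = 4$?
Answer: $6 i \sqrt{3} \approx 10.392 i$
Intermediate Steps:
$b{\left(P \right)} = \frac{9}{-4 - \frac{3}{P}}$
$T = -2$ ($T = 1 \left(-2\right) = -2$)
$q = 2 i \sqrt{3}$ ($q = \sqrt{-12} = 2 i \sqrt{3} \approx 3.4641 i$)
$N{\left(H \right)} = 2 i \sqrt{3}$
$3 N{\left(r T + b{\left(4 \right)} \right)} = 3 \cdot 2 i \sqrt{3} = 6 i \sqrt{3}$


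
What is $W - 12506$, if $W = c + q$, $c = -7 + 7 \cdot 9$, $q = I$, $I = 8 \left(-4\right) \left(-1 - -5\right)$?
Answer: $-12578$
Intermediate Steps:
$I = -128$ ($I = - 32 \left(-1 + 5\right) = \left(-32\right) 4 = -128$)
$q = -128$
$c = 56$ ($c = -7 + 63 = 56$)
$W = -72$ ($W = 56 - 128 = -72$)
$W - 12506 = -72 - 12506 = -12578$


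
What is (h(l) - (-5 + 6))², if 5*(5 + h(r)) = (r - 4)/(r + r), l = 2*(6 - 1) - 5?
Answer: 89401/2500 ≈ 35.760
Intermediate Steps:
l = 5 (l = 2*5 - 5 = 10 - 5 = 5)
h(r) = -5 + (-4 + r)/(10*r) (h(r) = -5 + ((r - 4)/(r + r))/5 = -5 + ((-4 + r)/((2*r)))/5 = -5 + ((-4 + r)*(1/(2*r)))/5 = -5 + ((-4 + r)/(2*r))/5 = -5 + (-4 + r)/(10*r))
(h(l) - (-5 + 6))² = ((⅒)*(-4 - 49*5)/5 - (-5 + 6))² = ((⅒)*(⅕)*(-4 - 245) - 1*1)² = ((⅒)*(⅕)*(-249) - 1)² = (-249/50 - 1)² = (-299/50)² = 89401/2500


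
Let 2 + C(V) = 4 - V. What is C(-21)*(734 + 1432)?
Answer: 49818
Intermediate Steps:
C(V) = 2 - V (C(V) = -2 + (4 - V) = 2 - V)
C(-21)*(734 + 1432) = (2 - 1*(-21))*(734 + 1432) = (2 + 21)*2166 = 23*2166 = 49818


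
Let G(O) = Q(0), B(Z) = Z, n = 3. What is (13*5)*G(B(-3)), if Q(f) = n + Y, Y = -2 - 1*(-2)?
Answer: 195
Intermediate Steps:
Y = 0 (Y = -2 + 2 = 0)
Q(f) = 3 (Q(f) = 3 + 0 = 3)
G(O) = 3
(13*5)*G(B(-3)) = (13*5)*3 = 65*3 = 195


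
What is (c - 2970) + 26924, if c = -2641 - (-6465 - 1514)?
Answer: 29292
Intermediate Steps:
c = 5338 (c = -2641 - 1*(-7979) = -2641 + 7979 = 5338)
(c - 2970) + 26924 = (5338 - 2970) + 26924 = 2368 + 26924 = 29292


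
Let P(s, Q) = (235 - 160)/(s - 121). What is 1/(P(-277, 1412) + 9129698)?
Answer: 398/3633619729 ≈ 1.0953e-7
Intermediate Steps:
P(s, Q) = 75/(-121 + s)
1/(P(-277, 1412) + 9129698) = 1/(75/(-121 - 277) + 9129698) = 1/(75/(-398) + 9129698) = 1/(75*(-1/398) + 9129698) = 1/(-75/398 + 9129698) = 1/(3633619729/398) = 398/3633619729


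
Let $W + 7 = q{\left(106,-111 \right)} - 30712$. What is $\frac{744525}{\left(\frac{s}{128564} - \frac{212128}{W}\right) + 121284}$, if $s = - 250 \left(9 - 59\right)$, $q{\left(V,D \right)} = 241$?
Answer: $\frac{10419025352085}{1697370270469} \approx 6.1383$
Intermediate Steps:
$W = -30478$ ($W = -7 + \left(241 - 30712\right) = -7 - 30471 = -30478$)
$s = 12500$ ($s = \left(-250\right) \left(-50\right) = 12500$)
$\frac{744525}{\left(\frac{s}{128564} - \frac{212128}{W}\right) + 121284} = \frac{744525}{\left(\frac{12500}{128564} - \frac{212128}{-30478}\right) + 121284} = \frac{744525}{\left(12500 \cdot \frac{1}{128564} - - \frac{15152}{2177}\right) + 121284} = \frac{744525}{\left(\frac{3125}{32141} + \frac{15152}{2177}\right) + 121284} = \frac{744525}{\frac{493803557}{69970957} + 121284} = \frac{744525}{\frac{8486851352345}{69970957}} = 744525 \cdot \frac{69970957}{8486851352345} = \frac{10419025352085}{1697370270469}$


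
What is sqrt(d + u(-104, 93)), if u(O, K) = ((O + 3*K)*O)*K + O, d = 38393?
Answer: I*sqrt(1654311) ≈ 1286.2*I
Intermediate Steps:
u(O, K) = O + K*O*(O + 3*K) (u(O, K) = (O*(O + 3*K))*K + O = K*O*(O + 3*K) + O = O + K*O*(O + 3*K))
sqrt(d + u(-104, 93)) = sqrt(38393 - 104*(1 + 3*93**2 + 93*(-104))) = sqrt(38393 - 104*(1 + 3*8649 - 9672)) = sqrt(38393 - 104*(1 + 25947 - 9672)) = sqrt(38393 - 104*16276) = sqrt(38393 - 1692704) = sqrt(-1654311) = I*sqrt(1654311)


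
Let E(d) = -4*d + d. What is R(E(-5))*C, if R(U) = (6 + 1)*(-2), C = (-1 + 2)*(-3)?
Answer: 42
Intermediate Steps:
E(d) = -3*d
C = -3 (C = 1*(-3) = -3)
R(U) = -14 (R(U) = 7*(-2) = -14)
R(E(-5))*C = -14*(-3) = 42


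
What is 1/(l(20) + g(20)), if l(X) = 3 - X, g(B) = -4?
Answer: -1/21 ≈ -0.047619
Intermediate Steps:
1/(l(20) + g(20)) = 1/((3 - 1*20) - 4) = 1/((3 - 20) - 4) = 1/(-17 - 4) = 1/(-21) = -1/21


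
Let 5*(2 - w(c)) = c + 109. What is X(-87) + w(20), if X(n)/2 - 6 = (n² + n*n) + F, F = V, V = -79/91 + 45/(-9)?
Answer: 13764871/455 ≈ 30252.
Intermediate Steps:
w(c) = -99/5 - c/5 (w(c) = 2 - (c + 109)/5 = 2 - (109 + c)/5 = 2 + (-109/5 - c/5) = -99/5 - c/5)
V = -534/91 (V = -79*1/91 + 45*(-⅑) = -79/91 - 5 = -534/91 ≈ -5.8681)
F = -534/91 ≈ -5.8681
X(n) = 24/91 + 4*n² (X(n) = 12 + 2*((n² + n*n) - 534/91) = 12 + 2*((n² + n²) - 534/91) = 12 + 2*(2*n² - 534/91) = 12 + 2*(-534/91 + 2*n²) = 12 + (-1068/91 + 4*n²) = 24/91 + 4*n²)
X(-87) + w(20) = (24/91 + 4*(-87)²) + (-99/5 - ⅕*20) = (24/91 + 4*7569) + (-99/5 - 4) = (24/91 + 30276) - 119/5 = 2755140/91 - 119/5 = 13764871/455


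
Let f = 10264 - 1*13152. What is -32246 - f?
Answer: -29358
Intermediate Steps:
f = -2888 (f = 10264 - 13152 = -2888)
-32246 - f = -32246 - 1*(-2888) = -32246 + 2888 = -29358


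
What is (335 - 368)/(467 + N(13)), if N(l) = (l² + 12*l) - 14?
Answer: -33/778 ≈ -0.042416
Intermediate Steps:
N(l) = -14 + l² + 12*l
(335 - 368)/(467 + N(13)) = (335 - 368)/(467 + (-14 + 13² + 12*13)) = -33/(467 + (-14 + 169 + 156)) = -33/(467 + 311) = -33/778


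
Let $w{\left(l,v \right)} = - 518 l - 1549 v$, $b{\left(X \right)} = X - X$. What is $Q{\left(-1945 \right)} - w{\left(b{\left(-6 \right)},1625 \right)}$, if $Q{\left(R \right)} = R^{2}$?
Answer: $6300150$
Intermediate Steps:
$b{\left(X \right)} = 0$
$w{\left(l,v \right)} = - 1549 v - 518 l$
$Q{\left(-1945 \right)} - w{\left(b{\left(-6 \right)},1625 \right)} = \left(-1945\right)^{2} - \left(\left(-1549\right) 1625 - 0\right) = 3783025 - \left(-2517125 + 0\right) = 3783025 - -2517125 = 3783025 + 2517125 = 6300150$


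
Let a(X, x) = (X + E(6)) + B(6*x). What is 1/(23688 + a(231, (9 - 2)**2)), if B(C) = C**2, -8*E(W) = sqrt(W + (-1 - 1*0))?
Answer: 1412544/155881293119 + 8*sqrt(5)/779406465595 ≈ 9.0617e-6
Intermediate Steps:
E(W) = -sqrt(-1 + W)/8 (E(W) = -sqrt(W + (-1 - 1*0))/8 = -sqrt(W + (-1 + 0))/8 = -sqrt(W - 1)/8 = -sqrt(-1 + W)/8)
a(X, x) = X + 36*x**2 - sqrt(5)/8 (a(X, x) = (X - sqrt(-1 + 6)/8) + (6*x)**2 = (X - sqrt(5)/8) + 36*x**2 = X + 36*x**2 - sqrt(5)/8)
1/(23688 + a(231, (9 - 2)**2)) = 1/(23688 + (231 + 36*((9 - 2)**2)**2 - sqrt(5)/8)) = 1/(23688 + (231 + 36*(7**2)**2 - sqrt(5)/8)) = 1/(23688 + (231 + 36*49**2 - sqrt(5)/8)) = 1/(23688 + (231 + 36*2401 - sqrt(5)/8)) = 1/(23688 + (231 + 86436 - sqrt(5)/8)) = 1/(23688 + (86667 - sqrt(5)/8)) = 1/(110355 - sqrt(5)/8)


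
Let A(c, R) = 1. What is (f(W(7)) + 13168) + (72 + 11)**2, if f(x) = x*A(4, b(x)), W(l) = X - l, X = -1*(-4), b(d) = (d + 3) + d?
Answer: 20054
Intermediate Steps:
b(d) = 3 + 2*d (b(d) = (3 + d) + d = 3 + 2*d)
X = 4
W(l) = 4 - l
f(x) = x (f(x) = x*1 = x)
(f(W(7)) + 13168) + (72 + 11)**2 = ((4 - 1*7) + 13168) + (72 + 11)**2 = ((4 - 7) + 13168) + 83**2 = (-3 + 13168) + 6889 = 13165 + 6889 = 20054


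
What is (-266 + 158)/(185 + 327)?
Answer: -27/128 ≈ -0.21094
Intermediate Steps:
(-266 + 158)/(185 + 327) = -108/512 = -108*1/512 = -27/128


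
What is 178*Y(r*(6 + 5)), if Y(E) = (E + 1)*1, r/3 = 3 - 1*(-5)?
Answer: 47170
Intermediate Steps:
r = 24 (r = 3*(3 - 1*(-5)) = 3*(3 + 5) = 3*8 = 24)
Y(E) = 1 + E (Y(E) = (1 + E)*1 = 1 + E)
178*Y(r*(6 + 5)) = 178*(1 + 24*(6 + 5)) = 178*(1 + 24*11) = 178*(1 + 264) = 178*265 = 47170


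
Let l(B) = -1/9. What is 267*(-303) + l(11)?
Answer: -728110/9 ≈ -80901.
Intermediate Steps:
l(B) = -1/9 (l(B) = -1*1/9 = -1/9)
267*(-303) + l(11) = 267*(-303) - 1/9 = -80901 - 1/9 = -728110/9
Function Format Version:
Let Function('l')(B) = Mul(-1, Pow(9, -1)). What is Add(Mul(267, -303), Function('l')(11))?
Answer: Rational(-728110, 9) ≈ -80901.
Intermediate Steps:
Function('l')(B) = Rational(-1, 9) (Function('l')(B) = Mul(-1, Rational(1, 9)) = Rational(-1, 9))
Add(Mul(267, -303), Function('l')(11)) = Add(Mul(267, -303), Rational(-1, 9)) = Add(-80901, Rational(-1, 9)) = Rational(-728110, 9)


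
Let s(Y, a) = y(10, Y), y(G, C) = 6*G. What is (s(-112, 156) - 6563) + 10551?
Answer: 4048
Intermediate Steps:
s(Y, a) = 60 (s(Y, a) = 6*10 = 60)
(s(-112, 156) - 6563) + 10551 = (60 - 6563) + 10551 = -6503 + 10551 = 4048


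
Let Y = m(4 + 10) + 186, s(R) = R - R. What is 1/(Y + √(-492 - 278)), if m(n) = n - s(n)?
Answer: 20/4077 - I*√770/40770 ≈ 0.0049056 - 0.00068062*I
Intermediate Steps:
s(R) = 0
m(n) = n (m(n) = n - 1*0 = n + 0 = n)
Y = 200 (Y = (4 + 10) + 186 = 14 + 186 = 200)
1/(Y + √(-492 - 278)) = 1/(200 + √(-492 - 278)) = 1/(200 + √(-770)) = 1/(200 + I*√770)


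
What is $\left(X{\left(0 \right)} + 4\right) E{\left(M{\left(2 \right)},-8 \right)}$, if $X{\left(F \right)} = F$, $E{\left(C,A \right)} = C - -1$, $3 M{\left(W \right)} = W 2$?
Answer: $\frac{28}{3} \approx 9.3333$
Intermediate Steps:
$M{\left(W \right)} = \frac{2 W}{3}$ ($M{\left(W \right)} = \frac{W 2}{3} = \frac{2 W}{3}$)
$E{\left(C,A \right)} = 1 + C$ ($E{\left(C,A \right)} = C + 1 = 1 + C$)
$\left(X{\left(0 \right)} + 4\right) E{\left(M{\left(2 \right)},-8 \right)} = \left(0 + 4\right) \left(1 + \frac{2}{3} \cdot 2\right) = 4 \left(1 + \frac{4}{3}\right) = 4 \cdot \frac{7}{3} = \frac{28}{3}$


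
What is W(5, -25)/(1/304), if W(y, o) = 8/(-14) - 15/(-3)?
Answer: 9424/7 ≈ 1346.3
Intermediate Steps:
W(y, o) = 31/7 (W(y, o) = 8*(-1/14) - 15*(-⅓) = -4/7 + 5 = 31/7)
W(5, -25)/(1/304) = 31/(7*(1/304)) = (31/7)*304 = 9424/7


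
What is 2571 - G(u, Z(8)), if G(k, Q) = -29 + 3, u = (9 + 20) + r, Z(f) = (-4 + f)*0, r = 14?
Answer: 2597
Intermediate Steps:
Z(f) = 0
u = 43 (u = (9 + 20) + 14 = 29 + 14 = 43)
G(k, Q) = -26
2571 - G(u, Z(8)) = 2571 - 1*(-26) = 2571 + 26 = 2597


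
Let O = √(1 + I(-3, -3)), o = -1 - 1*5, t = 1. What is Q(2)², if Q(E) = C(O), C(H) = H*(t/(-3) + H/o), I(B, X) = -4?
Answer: (3 - 2*I*√3)²/36 ≈ -0.083333 - 0.57735*I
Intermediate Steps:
o = -6 (o = -1 - 5 = -6)
O = I*√3 (O = √(1 - 4) = √(-3) = I*√3 ≈ 1.732*I)
C(H) = H*(-⅓ - H/6) (C(H) = H*(1/(-3) + H/(-6)) = H*(1*(-⅓) + H*(-⅙)) = H*(-⅓ - H/6))
Q(E) = I*√3*(-2 - I*√3)/6 (Q(E) = (I*√3)*(-2 - I*√3)/6 = I*√3*(-2 - I*√3)/6)
Q(2)² = (½ - I*√3/3)²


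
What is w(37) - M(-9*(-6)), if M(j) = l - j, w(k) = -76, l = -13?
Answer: -9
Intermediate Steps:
M(j) = -13 - j
w(37) - M(-9*(-6)) = -76 - (-13 - (-9)*(-6)) = -76 - (-13 - 1*54) = -76 - (-13 - 54) = -76 - 1*(-67) = -76 + 67 = -9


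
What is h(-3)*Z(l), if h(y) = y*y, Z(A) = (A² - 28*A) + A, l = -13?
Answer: 4680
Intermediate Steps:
Z(A) = A² - 27*A
h(y) = y²
h(-3)*Z(l) = (-3)²*(-13*(-27 - 13)) = 9*(-13*(-40)) = 9*520 = 4680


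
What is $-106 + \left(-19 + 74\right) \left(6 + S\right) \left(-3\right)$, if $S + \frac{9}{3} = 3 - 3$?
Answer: $-601$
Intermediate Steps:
$S = -3$ ($S = -3 + \left(3 - 3\right) = -3 + 0 = -3$)
$-106 + \left(-19 + 74\right) \left(6 + S\right) \left(-3\right) = -106 + \left(-19 + 74\right) \left(6 - 3\right) \left(-3\right) = -106 + 55 \cdot 3 \left(-3\right) = -106 + 55 \left(-9\right) = -106 - 495 = -601$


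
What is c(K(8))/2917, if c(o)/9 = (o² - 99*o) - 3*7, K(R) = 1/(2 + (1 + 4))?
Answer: -15489/142933 ≈ -0.10837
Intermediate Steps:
K(R) = ⅐ (K(R) = 1/(2 + 5) = 1/7 = ⅐)
c(o) = -189 - 891*o + 9*o² (c(o) = 9*((o² - 99*o) - 3*7) = 9*((o² - 99*o) - 21) = 9*(-21 + o² - 99*o) = -189 - 891*o + 9*o²)
c(K(8))/2917 = (-189 - 891*⅐ + 9*(⅐)²)/2917 = (-189 - 891/7 + 9*(1/49))*(1/2917) = (-189 - 891/7 + 9/49)*(1/2917) = -15489/49*1/2917 = -15489/142933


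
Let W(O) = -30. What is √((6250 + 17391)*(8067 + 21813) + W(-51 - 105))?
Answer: 5*√28255722 ≈ 26578.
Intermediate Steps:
√((6250 + 17391)*(8067 + 21813) + W(-51 - 105)) = √((6250 + 17391)*(8067 + 21813) - 30) = √(23641*29880 - 30) = √(706393080 - 30) = √706393050 = 5*√28255722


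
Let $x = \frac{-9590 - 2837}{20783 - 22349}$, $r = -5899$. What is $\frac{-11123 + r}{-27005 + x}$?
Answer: $\frac{26656452}{42277403} \approx 0.63051$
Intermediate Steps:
$x = \frac{12427}{1566}$ ($x = - \frac{12427}{-1566} = \left(-12427\right) \left(- \frac{1}{1566}\right) = \frac{12427}{1566} \approx 7.9355$)
$\frac{-11123 + r}{-27005 + x} = \frac{-11123 - 5899}{-27005 + \frac{12427}{1566}} = - \frac{17022}{- \frac{42277403}{1566}} = \left(-17022\right) \left(- \frac{1566}{42277403}\right) = \frac{26656452}{42277403}$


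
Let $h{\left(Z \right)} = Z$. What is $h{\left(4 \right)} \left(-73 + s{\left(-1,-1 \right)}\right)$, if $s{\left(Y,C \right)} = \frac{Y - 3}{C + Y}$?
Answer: $-284$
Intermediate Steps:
$s{\left(Y,C \right)} = \frac{-3 + Y}{C + Y}$
$h{\left(4 \right)} \left(-73 + s{\left(-1,-1 \right)}\right) = 4 \left(-73 + \frac{-3 - 1}{-1 - 1}\right) = 4 \left(-73 + \frac{1}{-2} \left(-4\right)\right) = 4 \left(-73 - -2\right) = 4 \left(-73 + 2\right) = 4 \left(-71\right) = -284$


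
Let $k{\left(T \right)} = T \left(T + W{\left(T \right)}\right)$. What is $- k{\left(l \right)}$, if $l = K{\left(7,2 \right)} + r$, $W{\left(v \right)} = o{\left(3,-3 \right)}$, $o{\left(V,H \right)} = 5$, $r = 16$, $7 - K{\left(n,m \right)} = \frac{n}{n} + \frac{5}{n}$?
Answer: $- \frac{27416}{49} \approx -559.51$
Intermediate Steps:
$K{\left(n,m \right)} = 6 - \frac{5}{n}$ ($K{\left(n,m \right)} = 7 - \left(\frac{n}{n} + \frac{5}{n}\right) = 7 - \left(1 + \frac{5}{n}\right) = 6 - \frac{5}{n}$)
$W{\left(v \right)} = 5$
$l = \frac{149}{7}$ ($l = \left(6 - \frac{5}{7}\right) + 16 = \frac{37}{7} + 16 = \frac{149}{7} \approx 21.286$)
$k{\left(T \right)} = T \left(5 + T\right)$ ($k{\left(T \right)} = T \left(T + 5\right) = T \left(5 + T\right)$)
$- k{\left(l \right)} = - \frac{149 \left(5 + \frac{149}{7}\right)}{7} = - \frac{149 \cdot 184}{7 \cdot 7} = \left(-1\right) \frac{27416}{49} = - \frac{27416}{49}$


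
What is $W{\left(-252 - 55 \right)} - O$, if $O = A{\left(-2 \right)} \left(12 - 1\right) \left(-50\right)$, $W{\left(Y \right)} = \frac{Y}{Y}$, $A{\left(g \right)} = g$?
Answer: $-1099$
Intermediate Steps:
$W{\left(Y \right)} = 1$
$O = 1100$ ($O = - 2 \left(12 - 1\right) \left(-50\right) = \left(-2\right) 11 \left(-50\right) = \left(-22\right) \left(-50\right) = 1100$)
$W{\left(-252 - 55 \right)} - O = 1 - 1100 = -1099$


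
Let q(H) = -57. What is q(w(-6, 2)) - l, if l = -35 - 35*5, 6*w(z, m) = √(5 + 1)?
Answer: 153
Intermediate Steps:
w(z, m) = √6/6 (w(z, m) = √(5 + 1)/6 = √6/6)
l = -210 (l = -35 - 175 = -210)
q(w(-6, 2)) - l = -57 - 1*(-210) = -57 + 210 = 153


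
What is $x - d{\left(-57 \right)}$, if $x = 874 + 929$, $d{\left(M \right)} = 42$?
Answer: $1761$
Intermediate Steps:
$x = 1803$
$x - d{\left(-57 \right)} = 1803 - 42 = 1761$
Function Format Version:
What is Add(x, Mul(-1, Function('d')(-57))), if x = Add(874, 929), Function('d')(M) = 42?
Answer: 1761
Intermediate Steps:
x = 1803
Add(x, Mul(-1, Function('d')(-57))) = Add(1803, Mul(-1, 42)) = Add(1803, -42) = 1761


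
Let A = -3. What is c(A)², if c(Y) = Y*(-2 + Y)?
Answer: 225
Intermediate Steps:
c(A)² = (-3*(-2 - 3))² = (-3*(-5))² = 15² = 225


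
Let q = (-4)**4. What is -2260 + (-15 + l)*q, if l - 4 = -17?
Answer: -9428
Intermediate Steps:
l = -13 (l = 4 - 17 = -13)
q = 256
-2260 + (-15 + l)*q = -2260 + (-15 - 13)*256 = -2260 - 28*256 = -2260 - 7168 = -9428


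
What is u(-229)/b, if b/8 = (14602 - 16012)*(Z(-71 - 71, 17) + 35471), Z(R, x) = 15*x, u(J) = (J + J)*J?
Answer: -52441/201494640 ≈ -0.00026026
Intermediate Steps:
u(J) = 2*J² (u(J) = (2*J)*J = 2*J²)
b = -402989280 (b = 8*((14602 - 16012)*(15*17 + 35471)) = 8*(-1410*(255 + 35471)) = 8*(-1410*35726) = 8*(-50373660) = -402989280)
u(-229)/b = (2*(-229)²)/(-402989280) = (2*52441)*(-1/402989280) = 104882*(-1/402989280) = -52441/201494640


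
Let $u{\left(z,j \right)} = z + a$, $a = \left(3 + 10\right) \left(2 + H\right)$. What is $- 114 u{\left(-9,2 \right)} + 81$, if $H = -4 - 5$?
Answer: $11481$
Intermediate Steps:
$H = -9$ ($H = -4 - 5 = -9$)
$a = -91$ ($a = \left(3 + 10\right) \left(2 - 9\right) = 13 \left(-7\right) = -91$)
$u{\left(z,j \right)} = -91 + z$ ($u{\left(z,j \right)} = z - 91 = -91 + z$)
$- 114 u{\left(-9,2 \right)} + 81 = - 114 \left(-91 - 9\right) + 81 = \left(-114\right) \left(-100\right) + 81 = 11400 + 81 = 11481$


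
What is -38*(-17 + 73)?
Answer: -2128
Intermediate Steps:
-38*(-17 + 73) = -38*56 = -2128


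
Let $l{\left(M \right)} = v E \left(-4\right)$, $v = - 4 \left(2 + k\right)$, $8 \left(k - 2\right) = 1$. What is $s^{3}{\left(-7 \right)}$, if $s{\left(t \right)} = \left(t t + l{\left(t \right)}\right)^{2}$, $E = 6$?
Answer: $7765332671265625$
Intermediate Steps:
$k = \frac{17}{8}$ ($k = 2 + \frac{1}{8} \cdot 1 = 2 + \frac{1}{8} = \frac{17}{8} \approx 2.125$)
$v = - \frac{33}{2}$ ($v = - 4 \left(2 + \frac{17}{8}\right) = \left(-4\right) \frac{33}{8} = - \frac{33}{2} \approx -16.5$)
$l{\left(M \right)} = 396$ ($l{\left(M \right)} = \left(- \frac{33}{2}\right) 6 \left(-4\right) = \left(-99\right) \left(-4\right) = 396$)
$s{\left(t \right)} = \left(396 + t^{2}\right)^{2}$ ($s{\left(t \right)} = \left(t t + 396\right)^{2} = \left(t^{2} + 396\right)^{2} = \left(396 + t^{2}\right)^{2}$)
$s^{3}{\left(-7 \right)} = \left(\left(396 + \left(-7\right)^{2}\right)^{2}\right)^{3} = \left(\left(396 + 49\right)^{2}\right)^{3} = \left(445^{2}\right)^{3} = 198025^{3} = 7765332671265625$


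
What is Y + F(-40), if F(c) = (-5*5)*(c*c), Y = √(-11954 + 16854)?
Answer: -39930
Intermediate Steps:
Y = 70 (Y = √4900 = 70)
F(c) = -25*c²
Y + F(-40) = 70 - 25*(-40)² = 70 - 25*1600 = 70 - 40000 = -39930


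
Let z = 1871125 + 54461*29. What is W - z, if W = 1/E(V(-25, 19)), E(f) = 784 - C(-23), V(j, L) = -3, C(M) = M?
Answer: -2784548657/807 ≈ -3.4505e+6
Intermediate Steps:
E(f) = 807 (E(f) = 784 - 1*(-23) = 784 + 23 = 807)
z = 3450494 (z = 1871125 + 1579369 = 3450494)
W = 1/807 ≈ 0.0012392
W - z = 1/807 - 1*3450494 = 1/807 - 3450494 = -2784548657/807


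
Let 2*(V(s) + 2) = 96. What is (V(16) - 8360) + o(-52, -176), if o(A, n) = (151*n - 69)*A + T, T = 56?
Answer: 1377282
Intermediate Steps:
o(A, n) = 56 + A*(-69 + 151*n) (o(A, n) = (151*n - 69)*A + 56 = (-69 + 151*n)*A + 56 = A*(-69 + 151*n) + 56 = 56 + A*(-69 + 151*n))
V(s) = 46 (V(s) = -2 + (½)*96 = -2 + 48 = 46)
(V(16) - 8360) + o(-52, -176) = (46 - 8360) + (56 - 69*(-52) + 151*(-52)*(-176)) = -8314 + (56 + 3588 + 1381952) = -8314 + 1385596 = 1377282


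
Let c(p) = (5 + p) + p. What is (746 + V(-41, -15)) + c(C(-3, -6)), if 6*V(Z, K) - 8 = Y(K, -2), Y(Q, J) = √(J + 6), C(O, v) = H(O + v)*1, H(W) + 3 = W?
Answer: 2186/3 ≈ 728.67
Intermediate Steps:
H(W) = -3 + W
C(O, v) = -3 + O + v (C(O, v) = (-3 + (O + v))*1 = (-3 + O + v)*1 = -3 + O + v)
Y(Q, J) = √(6 + J)
V(Z, K) = 5/3 (V(Z, K) = 4/3 + √(6 - 2)/6 = 4/3 + √4/6 = 4/3 + (⅙)*2 = 4/3 + ⅓ = 5/3)
c(p) = 5 + 2*p
(746 + V(-41, -15)) + c(C(-3, -6)) = (746 + 5/3) + (5 + 2*(-3 - 3 - 6)) = 2243/3 + (5 + 2*(-12)) = 2243/3 + (5 - 24) = 2243/3 - 19 = 2186/3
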